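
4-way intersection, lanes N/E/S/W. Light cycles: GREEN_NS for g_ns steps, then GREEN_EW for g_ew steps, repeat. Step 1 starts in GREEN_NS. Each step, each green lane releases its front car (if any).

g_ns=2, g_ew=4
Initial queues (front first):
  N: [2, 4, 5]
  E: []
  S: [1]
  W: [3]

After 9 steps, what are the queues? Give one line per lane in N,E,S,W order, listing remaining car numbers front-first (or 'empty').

Step 1 [NS]: N:car2-GO,E:wait,S:car1-GO,W:wait | queues: N=2 E=0 S=0 W=1
Step 2 [NS]: N:car4-GO,E:wait,S:empty,W:wait | queues: N=1 E=0 S=0 W=1
Step 3 [EW]: N:wait,E:empty,S:wait,W:car3-GO | queues: N=1 E=0 S=0 W=0
Step 4 [EW]: N:wait,E:empty,S:wait,W:empty | queues: N=1 E=0 S=0 W=0
Step 5 [EW]: N:wait,E:empty,S:wait,W:empty | queues: N=1 E=0 S=0 W=0
Step 6 [EW]: N:wait,E:empty,S:wait,W:empty | queues: N=1 E=0 S=0 W=0
Step 7 [NS]: N:car5-GO,E:wait,S:empty,W:wait | queues: N=0 E=0 S=0 W=0

N: empty
E: empty
S: empty
W: empty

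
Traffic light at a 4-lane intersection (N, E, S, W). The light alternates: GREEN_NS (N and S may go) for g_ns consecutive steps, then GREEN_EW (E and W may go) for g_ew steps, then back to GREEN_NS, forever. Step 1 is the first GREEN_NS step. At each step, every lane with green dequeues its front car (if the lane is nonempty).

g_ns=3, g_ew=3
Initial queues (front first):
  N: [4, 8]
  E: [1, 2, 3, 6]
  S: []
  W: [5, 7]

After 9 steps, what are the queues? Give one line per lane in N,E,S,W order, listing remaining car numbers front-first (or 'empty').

Step 1 [NS]: N:car4-GO,E:wait,S:empty,W:wait | queues: N=1 E=4 S=0 W=2
Step 2 [NS]: N:car8-GO,E:wait,S:empty,W:wait | queues: N=0 E=4 S=0 W=2
Step 3 [NS]: N:empty,E:wait,S:empty,W:wait | queues: N=0 E=4 S=0 W=2
Step 4 [EW]: N:wait,E:car1-GO,S:wait,W:car5-GO | queues: N=0 E=3 S=0 W=1
Step 5 [EW]: N:wait,E:car2-GO,S:wait,W:car7-GO | queues: N=0 E=2 S=0 W=0
Step 6 [EW]: N:wait,E:car3-GO,S:wait,W:empty | queues: N=0 E=1 S=0 W=0
Step 7 [NS]: N:empty,E:wait,S:empty,W:wait | queues: N=0 E=1 S=0 W=0
Step 8 [NS]: N:empty,E:wait,S:empty,W:wait | queues: N=0 E=1 S=0 W=0
Step 9 [NS]: N:empty,E:wait,S:empty,W:wait | queues: N=0 E=1 S=0 W=0

N: empty
E: 6
S: empty
W: empty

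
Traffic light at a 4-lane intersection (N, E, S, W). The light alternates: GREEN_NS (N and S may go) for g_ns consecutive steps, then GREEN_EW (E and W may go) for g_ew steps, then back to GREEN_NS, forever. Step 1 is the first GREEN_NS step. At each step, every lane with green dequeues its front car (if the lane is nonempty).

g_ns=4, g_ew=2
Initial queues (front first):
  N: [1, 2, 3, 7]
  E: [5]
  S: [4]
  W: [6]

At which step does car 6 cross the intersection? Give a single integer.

Step 1 [NS]: N:car1-GO,E:wait,S:car4-GO,W:wait | queues: N=3 E=1 S=0 W=1
Step 2 [NS]: N:car2-GO,E:wait,S:empty,W:wait | queues: N=2 E=1 S=0 W=1
Step 3 [NS]: N:car3-GO,E:wait,S:empty,W:wait | queues: N=1 E=1 S=0 W=1
Step 4 [NS]: N:car7-GO,E:wait,S:empty,W:wait | queues: N=0 E=1 S=0 W=1
Step 5 [EW]: N:wait,E:car5-GO,S:wait,W:car6-GO | queues: N=0 E=0 S=0 W=0
Car 6 crosses at step 5

5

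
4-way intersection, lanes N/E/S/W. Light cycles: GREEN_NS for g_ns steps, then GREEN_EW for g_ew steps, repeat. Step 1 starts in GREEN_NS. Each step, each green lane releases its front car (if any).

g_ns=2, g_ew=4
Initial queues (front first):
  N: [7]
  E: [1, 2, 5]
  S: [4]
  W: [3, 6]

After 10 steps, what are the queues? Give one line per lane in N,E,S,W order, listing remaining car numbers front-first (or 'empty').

Step 1 [NS]: N:car7-GO,E:wait,S:car4-GO,W:wait | queues: N=0 E=3 S=0 W=2
Step 2 [NS]: N:empty,E:wait,S:empty,W:wait | queues: N=0 E=3 S=0 W=2
Step 3 [EW]: N:wait,E:car1-GO,S:wait,W:car3-GO | queues: N=0 E=2 S=0 W=1
Step 4 [EW]: N:wait,E:car2-GO,S:wait,W:car6-GO | queues: N=0 E=1 S=0 W=0
Step 5 [EW]: N:wait,E:car5-GO,S:wait,W:empty | queues: N=0 E=0 S=0 W=0

N: empty
E: empty
S: empty
W: empty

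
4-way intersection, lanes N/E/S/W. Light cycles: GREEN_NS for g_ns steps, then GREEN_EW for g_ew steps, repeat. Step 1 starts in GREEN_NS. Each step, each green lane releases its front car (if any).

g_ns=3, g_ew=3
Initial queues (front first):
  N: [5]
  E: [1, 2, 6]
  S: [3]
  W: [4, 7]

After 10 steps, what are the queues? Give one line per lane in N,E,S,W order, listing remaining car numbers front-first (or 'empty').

Step 1 [NS]: N:car5-GO,E:wait,S:car3-GO,W:wait | queues: N=0 E=3 S=0 W=2
Step 2 [NS]: N:empty,E:wait,S:empty,W:wait | queues: N=0 E=3 S=0 W=2
Step 3 [NS]: N:empty,E:wait,S:empty,W:wait | queues: N=0 E=3 S=0 W=2
Step 4 [EW]: N:wait,E:car1-GO,S:wait,W:car4-GO | queues: N=0 E=2 S=0 W=1
Step 5 [EW]: N:wait,E:car2-GO,S:wait,W:car7-GO | queues: N=0 E=1 S=0 W=0
Step 6 [EW]: N:wait,E:car6-GO,S:wait,W:empty | queues: N=0 E=0 S=0 W=0

N: empty
E: empty
S: empty
W: empty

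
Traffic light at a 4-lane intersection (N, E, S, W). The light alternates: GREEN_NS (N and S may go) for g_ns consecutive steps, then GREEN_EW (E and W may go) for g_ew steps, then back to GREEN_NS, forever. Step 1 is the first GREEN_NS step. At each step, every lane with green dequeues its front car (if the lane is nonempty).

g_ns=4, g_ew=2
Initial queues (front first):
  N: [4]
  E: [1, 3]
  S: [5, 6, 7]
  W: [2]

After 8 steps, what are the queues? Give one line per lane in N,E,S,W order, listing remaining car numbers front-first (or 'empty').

Step 1 [NS]: N:car4-GO,E:wait,S:car5-GO,W:wait | queues: N=0 E=2 S=2 W=1
Step 2 [NS]: N:empty,E:wait,S:car6-GO,W:wait | queues: N=0 E=2 S=1 W=1
Step 3 [NS]: N:empty,E:wait,S:car7-GO,W:wait | queues: N=0 E=2 S=0 W=1
Step 4 [NS]: N:empty,E:wait,S:empty,W:wait | queues: N=0 E=2 S=0 W=1
Step 5 [EW]: N:wait,E:car1-GO,S:wait,W:car2-GO | queues: N=0 E=1 S=0 W=0
Step 6 [EW]: N:wait,E:car3-GO,S:wait,W:empty | queues: N=0 E=0 S=0 W=0

N: empty
E: empty
S: empty
W: empty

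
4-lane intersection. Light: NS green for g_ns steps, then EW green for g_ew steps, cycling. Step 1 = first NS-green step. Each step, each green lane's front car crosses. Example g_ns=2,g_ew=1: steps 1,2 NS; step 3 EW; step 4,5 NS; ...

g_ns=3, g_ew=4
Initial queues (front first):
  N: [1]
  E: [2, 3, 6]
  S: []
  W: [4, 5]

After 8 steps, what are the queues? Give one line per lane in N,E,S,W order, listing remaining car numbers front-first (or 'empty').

Step 1 [NS]: N:car1-GO,E:wait,S:empty,W:wait | queues: N=0 E=3 S=0 W=2
Step 2 [NS]: N:empty,E:wait,S:empty,W:wait | queues: N=0 E=3 S=0 W=2
Step 3 [NS]: N:empty,E:wait,S:empty,W:wait | queues: N=0 E=3 S=0 W=2
Step 4 [EW]: N:wait,E:car2-GO,S:wait,W:car4-GO | queues: N=0 E=2 S=0 W=1
Step 5 [EW]: N:wait,E:car3-GO,S:wait,W:car5-GO | queues: N=0 E=1 S=0 W=0
Step 6 [EW]: N:wait,E:car6-GO,S:wait,W:empty | queues: N=0 E=0 S=0 W=0

N: empty
E: empty
S: empty
W: empty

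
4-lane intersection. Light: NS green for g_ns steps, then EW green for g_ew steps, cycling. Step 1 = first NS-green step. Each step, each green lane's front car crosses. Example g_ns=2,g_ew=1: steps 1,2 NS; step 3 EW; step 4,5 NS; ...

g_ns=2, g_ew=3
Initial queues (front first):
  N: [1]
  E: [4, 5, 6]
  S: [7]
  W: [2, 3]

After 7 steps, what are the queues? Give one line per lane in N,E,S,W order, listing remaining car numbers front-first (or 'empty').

Step 1 [NS]: N:car1-GO,E:wait,S:car7-GO,W:wait | queues: N=0 E=3 S=0 W=2
Step 2 [NS]: N:empty,E:wait,S:empty,W:wait | queues: N=0 E=3 S=0 W=2
Step 3 [EW]: N:wait,E:car4-GO,S:wait,W:car2-GO | queues: N=0 E=2 S=0 W=1
Step 4 [EW]: N:wait,E:car5-GO,S:wait,W:car3-GO | queues: N=0 E=1 S=0 W=0
Step 5 [EW]: N:wait,E:car6-GO,S:wait,W:empty | queues: N=0 E=0 S=0 W=0

N: empty
E: empty
S: empty
W: empty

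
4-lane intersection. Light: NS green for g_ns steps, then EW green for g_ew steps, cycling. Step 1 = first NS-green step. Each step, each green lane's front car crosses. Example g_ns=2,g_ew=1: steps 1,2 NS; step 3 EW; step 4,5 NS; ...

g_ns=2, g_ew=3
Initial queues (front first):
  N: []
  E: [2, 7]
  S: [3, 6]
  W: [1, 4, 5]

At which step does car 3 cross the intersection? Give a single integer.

Step 1 [NS]: N:empty,E:wait,S:car3-GO,W:wait | queues: N=0 E=2 S=1 W=3
Step 2 [NS]: N:empty,E:wait,S:car6-GO,W:wait | queues: N=0 E=2 S=0 W=3
Step 3 [EW]: N:wait,E:car2-GO,S:wait,W:car1-GO | queues: N=0 E=1 S=0 W=2
Step 4 [EW]: N:wait,E:car7-GO,S:wait,W:car4-GO | queues: N=0 E=0 S=0 W=1
Step 5 [EW]: N:wait,E:empty,S:wait,W:car5-GO | queues: N=0 E=0 S=0 W=0
Car 3 crosses at step 1

1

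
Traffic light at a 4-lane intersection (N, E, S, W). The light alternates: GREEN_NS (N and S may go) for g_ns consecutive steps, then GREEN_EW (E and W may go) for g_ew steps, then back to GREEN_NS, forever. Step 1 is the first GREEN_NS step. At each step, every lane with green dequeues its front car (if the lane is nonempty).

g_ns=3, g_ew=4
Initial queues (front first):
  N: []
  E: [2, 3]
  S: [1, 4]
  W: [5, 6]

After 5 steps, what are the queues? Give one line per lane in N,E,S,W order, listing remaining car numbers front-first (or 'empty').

Step 1 [NS]: N:empty,E:wait,S:car1-GO,W:wait | queues: N=0 E=2 S=1 W=2
Step 2 [NS]: N:empty,E:wait,S:car4-GO,W:wait | queues: N=0 E=2 S=0 W=2
Step 3 [NS]: N:empty,E:wait,S:empty,W:wait | queues: N=0 E=2 S=0 W=2
Step 4 [EW]: N:wait,E:car2-GO,S:wait,W:car5-GO | queues: N=0 E=1 S=0 W=1
Step 5 [EW]: N:wait,E:car3-GO,S:wait,W:car6-GO | queues: N=0 E=0 S=0 W=0

N: empty
E: empty
S: empty
W: empty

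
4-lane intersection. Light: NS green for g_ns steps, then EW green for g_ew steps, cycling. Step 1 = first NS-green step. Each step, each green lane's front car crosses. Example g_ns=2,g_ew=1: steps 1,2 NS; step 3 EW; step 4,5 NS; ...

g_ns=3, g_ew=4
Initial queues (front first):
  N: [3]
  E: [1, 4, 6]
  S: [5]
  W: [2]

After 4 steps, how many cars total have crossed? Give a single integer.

Answer: 4

Derivation:
Step 1 [NS]: N:car3-GO,E:wait,S:car5-GO,W:wait | queues: N=0 E=3 S=0 W=1
Step 2 [NS]: N:empty,E:wait,S:empty,W:wait | queues: N=0 E=3 S=0 W=1
Step 3 [NS]: N:empty,E:wait,S:empty,W:wait | queues: N=0 E=3 S=0 W=1
Step 4 [EW]: N:wait,E:car1-GO,S:wait,W:car2-GO | queues: N=0 E=2 S=0 W=0
Cars crossed by step 4: 4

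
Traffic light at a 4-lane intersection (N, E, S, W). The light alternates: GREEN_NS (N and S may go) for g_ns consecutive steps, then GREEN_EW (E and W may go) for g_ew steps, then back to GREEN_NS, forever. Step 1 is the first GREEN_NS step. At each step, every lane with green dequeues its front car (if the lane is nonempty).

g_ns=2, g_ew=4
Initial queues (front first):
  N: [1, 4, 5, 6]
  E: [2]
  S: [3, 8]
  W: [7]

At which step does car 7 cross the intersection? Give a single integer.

Step 1 [NS]: N:car1-GO,E:wait,S:car3-GO,W:wait | queues: N=3 E=1 S=1 W=1
Step 2 [NS]: N:car4-GO,E:wait,S:car8-GO,W:wait | queues: N=2 E=1 S=0 W=1
Step 3 [EW]: N:wait,E:car2-GO,S:wait,W:car7-GO | queues: N=2 E=0 S=0 W=0
Step 4 [EW]: N:wait,E:empty,S:wait,W:empty | queues: N=2 E=0 S=0 W=0
Step 5 [EW]: N:wait,E:empty,S:wait,W:empty | queues: N=2 E=0 S=0 W=0
Step 6 [EW]: N:wait,E:empty,S:wait,W:empty | queues: N=2 E=0 S=0 W=0
Step 7 [NS]: N:car5-GO,E:wait,S:empty,W:wait | queues: N=1 E=0 S=0 W=0
Step 8 [NS]: N:car6-GO,E:wait,S:empty,W:wait | queues: N=0 E=0 S=0 W=0
Car 7 crosses at step 3

3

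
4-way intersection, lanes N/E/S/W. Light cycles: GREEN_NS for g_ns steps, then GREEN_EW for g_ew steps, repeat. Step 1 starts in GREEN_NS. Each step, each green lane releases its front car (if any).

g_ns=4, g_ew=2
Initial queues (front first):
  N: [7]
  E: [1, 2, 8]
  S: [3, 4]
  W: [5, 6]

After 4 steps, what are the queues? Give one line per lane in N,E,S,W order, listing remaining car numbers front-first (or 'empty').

Step 1 [NS]: N:car7-GO,E:wait,S:car3-GO,W:wait | queues: N=0 E=3 S=1 W=2
Step 2 [NS]: N:empty,E:wait,S:car4-GO,W:wait | queues: N=0 E=3 S=0 W=2
Step 3 [NS]: N:empty,E:wait,S:empty,W:wait | queues: N=0 E=3 S=0 W=2
Step 4 [NS]: N:empty,E:wait,S:empty,W:wait | queues: N=0 E=3 S=0 W=2

N: empty
E: 1 2 8
S: empty
W: 5 6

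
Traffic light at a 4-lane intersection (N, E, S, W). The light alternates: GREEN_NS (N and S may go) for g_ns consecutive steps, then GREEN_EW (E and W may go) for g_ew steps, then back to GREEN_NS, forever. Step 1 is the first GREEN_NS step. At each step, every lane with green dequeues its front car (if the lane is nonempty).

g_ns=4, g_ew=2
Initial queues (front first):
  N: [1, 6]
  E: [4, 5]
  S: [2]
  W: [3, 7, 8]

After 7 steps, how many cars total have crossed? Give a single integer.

Answer: 7

Derivation:
Step 1 [NS]: N:car1-GO,E:wait,S:car2-GO,W:wait | queues: N=1 E=2 S=0 W=3
Step 2 [NS]: N:car6-GO,E:wait,S:empty,W:wait | queues: N=0 E=2 S=0 W=3
Step 3 [NS]: N:empty,E:wait,S:empty,W:wait | queues: N=0 E=2 S=0 W=3
Step 4 [NS]: N:empty,E:wait,S:empty,W:wait | queues: N=0 E=2 S=0 W=3
Step 5 [EW]: N:wait,E:car4-GO,S:wait,W:car3-GO | queues: N=0 E=1 S=0 W=2
Step 6 [EW]: N:wait,E:car5-GO,S:wait,W:car7-GO | queues: N=0 E=0 S=0 W=1
Step 7 [NS]: N:empty,E:wait,S:empty,W:wait | queues: N=0 E=0 S=0 W=1
Cars crossed by step 7: 7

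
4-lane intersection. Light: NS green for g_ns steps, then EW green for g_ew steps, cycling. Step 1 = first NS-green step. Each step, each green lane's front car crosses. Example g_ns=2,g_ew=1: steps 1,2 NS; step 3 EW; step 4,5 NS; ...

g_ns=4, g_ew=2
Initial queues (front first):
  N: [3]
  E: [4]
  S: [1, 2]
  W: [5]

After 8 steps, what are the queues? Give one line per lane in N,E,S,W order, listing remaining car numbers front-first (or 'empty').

Step 1 [NS]: N:car3-GO,E:wait,S:car1-GO,W:wait | queues: N=0 E=1 S=1 W=1
Step 2 [NS]: N:empty,E:wait,S:car2-GO,W:wait | queues: N=0 E=1 S=0 W=1
Step 3 [NS]: N:empty,E:wait,S:empty,W:wait | queues: N=0 E=1 S=0 W=1
Step 4 [NS]: N:empty,E:wait,S:empty,W:wait | queues: N=0 E=1 S=0 W=1
Step 5 [EW]: N:wait,E:car4-GO,S:wait,W:car5-GO | queues: N=0 E=0 S=0 W=0

N: empty
E: empty
S: empty
W: empty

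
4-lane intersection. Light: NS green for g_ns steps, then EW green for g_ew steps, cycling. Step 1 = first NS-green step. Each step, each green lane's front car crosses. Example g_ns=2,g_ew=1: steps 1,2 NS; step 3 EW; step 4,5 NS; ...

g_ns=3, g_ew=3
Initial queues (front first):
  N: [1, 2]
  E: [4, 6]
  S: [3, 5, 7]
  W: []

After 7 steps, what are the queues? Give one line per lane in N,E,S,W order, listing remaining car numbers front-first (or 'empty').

Step 1 [NS]: N:car1-GO,E:wait,S:car3-GO,W:wait | queues: N=1 E=2 S=2 W=0
Step 2 [NS]: N:car2-GO,E:wait,S:car5-GO,W:wait | queues: N=0 E=2 S=1 W=0
Step 3 [NS]: N:empty,E:wait,S:car7-GO,W:wait | queues: N=0 E=2 S=0 W=0
Step 4 [EW]: N:wait,E:car4-GO,S:wait,W:empty | queues: N=0 E=1 S=0 W=0
Step 5 [EW]: N:wait,E:car6-GO,S:wait,W:empty | queues: N=0 E=0 S=0 W=0

N: empty
E: empty
S: empty
W: empty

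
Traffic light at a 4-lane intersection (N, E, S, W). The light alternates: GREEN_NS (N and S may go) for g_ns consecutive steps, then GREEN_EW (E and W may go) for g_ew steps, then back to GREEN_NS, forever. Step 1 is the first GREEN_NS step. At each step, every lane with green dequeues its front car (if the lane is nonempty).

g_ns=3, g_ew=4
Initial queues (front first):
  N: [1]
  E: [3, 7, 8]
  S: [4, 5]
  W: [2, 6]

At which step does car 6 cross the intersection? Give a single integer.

Step 1 [NS]: N:car1-GO,E:wait,S:car4-GO,W:wait | queues: N=0 E=3 S=1 W=2
Step 2 [NS]: N:empty,E:wait,S:car5-GO,W:wait | queues: N=0 E=3 S=0 W=2
Step 3 [NS]: N:empty,E:wait,S:empty,W:wait | queues: N=0 E=3 S=0 W=2
Step 4 [EW]: N:wait,E:car3-GO,S:wait,W:car2-GO | queues: N=0 E=2 S=0 W=1
Step 5 [EW]: N:wait,E:car7-GO,S:wait,W:car6-GO | queues: N=0 E=1 S=0 W=0
Step 6 [EW]: N:wait,E:car8-GO,S:wait,W:empty | queues: N=0 E=0 S=0 W=0
Car 6 crosses at step 5

5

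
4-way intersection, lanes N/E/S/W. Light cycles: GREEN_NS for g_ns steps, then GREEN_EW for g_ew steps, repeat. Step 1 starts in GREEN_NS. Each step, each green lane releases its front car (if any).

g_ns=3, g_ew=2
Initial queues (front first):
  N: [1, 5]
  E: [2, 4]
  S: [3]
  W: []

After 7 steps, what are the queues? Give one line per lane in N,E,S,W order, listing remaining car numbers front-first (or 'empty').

Step 1 [NS]: N:car1-GO,E:wait,S:car3-GO,W:wait | queues: N=1 E=2 S=0 W=0
Step 2 [NS]: N:car5-GO,E:wait,S:empty,W:wait | queues: N=0 E=2 S=0 W=0
Step 3 [NS]: N:empty,E:wait,S:empty,W:wait | queues: N=0 E=2 S=0 W=0
Step 4 [EW]: N:wait,E:car2-GO,S:wait,W:empty | queues: N=0 E=1 S=0 W=0
Step 5 [EW]: N:wait,E:car4-GO,S:wait,W:empty | queues: N=0 E=0 S=0 W=0

N: empty
E: empty
S: empty
W: empty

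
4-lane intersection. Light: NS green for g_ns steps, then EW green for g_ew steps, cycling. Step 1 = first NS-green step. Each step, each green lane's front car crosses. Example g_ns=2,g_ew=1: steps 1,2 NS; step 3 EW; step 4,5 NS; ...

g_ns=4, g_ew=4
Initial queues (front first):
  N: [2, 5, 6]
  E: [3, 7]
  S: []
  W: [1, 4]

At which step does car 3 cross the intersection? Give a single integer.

Step 1 [NS]: N:car2-GO,E:wait,S:empty,W:wait | queues: N=2 E=2 S=0 W=2
Step 2 [NS]: N:car5-GO,E:wait,S:empty,W:wait | queues: N=1 E=2 S=0 W=2
Step 3 [NS]: N:car6-GO,E:wait,S:empty,W:wait | queues: N=0 E=2 S=0 W=2
Step 4 [NS]: N:empty,E:wait,S:empty,W:wait | queues: N=0 E=2 S=0 W=2
Step 5 [EW]: N:wait,E:car3-GO,S:wait,W:car1-GO | queues: N=0 E=1 S=0 W=1
Step 6 [EW]: N:wait,E:car7-GO,S:wait,W:car4-GO | queues: N=0 E=0 S=0 W=0
Car 3 crosses at step 5

5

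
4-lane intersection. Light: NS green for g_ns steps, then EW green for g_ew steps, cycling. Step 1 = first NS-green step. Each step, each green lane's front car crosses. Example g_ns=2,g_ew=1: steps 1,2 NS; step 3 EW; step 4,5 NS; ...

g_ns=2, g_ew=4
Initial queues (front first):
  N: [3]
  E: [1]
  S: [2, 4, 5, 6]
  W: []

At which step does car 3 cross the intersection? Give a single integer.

Step 1 [NS]: N:car3-GO,E:wait,S:car2-GO,W:wait | queues: N=0 E=1 S=3 W=0
Step 2 [NS]: N:empty,E:wait,S:car4-GO,W:wait | queues: N=0 E=1 S=2 W=0
Step 3 [EW]: N:wait,E:car1-GO,S:wait,W:empty | queues: N=0 E=0 S=2 W=0
Step 4 [EW]: N:wait,E:empty,S:wait,W:empty | queues: N=0 E=0 S=2 W=0
Step 5 [EW]: N:wait,E:empty,S:wait,W:empty | queues: N=0 E=0 S=2 W=0
Step 6 [EW]: N:wait,E:empty,S:wait,W:empty | queues: N=0 E=0 S=2 W=0
Step 7 [NS]: N:empty,E:wait,S:car5-GO,W:wait | queues: N=0 E=0 S=1 W=0
Step 8 [NS]: N:empty,E:wait,S:car6-GO,W:wait | queues: N=0 E=0 S=0 W=0
Car 3 crosses at step 1

1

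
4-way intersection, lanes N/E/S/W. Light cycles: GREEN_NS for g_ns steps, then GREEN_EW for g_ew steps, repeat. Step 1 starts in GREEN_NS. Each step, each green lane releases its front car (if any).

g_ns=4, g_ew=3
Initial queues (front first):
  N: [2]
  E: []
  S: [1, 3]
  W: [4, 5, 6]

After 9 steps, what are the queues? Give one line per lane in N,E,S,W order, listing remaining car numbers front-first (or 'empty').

Step 1 [NS]: N:car2-GO,E:wait,S:car1-GO,W:wait | queues: N=0 E=0 S=1 W=3
Step 2 [NS]: N:empty,E:wait,S:car3-GO,W:wait | queues: N=0 E=0 S=0 W=3
Step 3 [NS]: N:empty,E:wait,S:empty,W:wait | queues: N=0 E=0 S=0 W=3
Step 4 [NS]: N:empty,E:wait,S:empty,W:wait | queues: N=0 E=0 S=0 W=3
Step 5 [EW]: N:wait,E:empty,S:wait,W:car4-GO | queues: N=0 E=0 S=0 W=2
Step 6 [EW]: N:wait,E:empty,S:wait,W:car5-GO | queues: N=0 E=0 S=0 W=1
Step 7 [EW]: N:wait,E:empty,S:wait,W:car6-GO | queues: N=0 E=0 S=0 W=0

N: empty
E: empty
S: empty
W: empty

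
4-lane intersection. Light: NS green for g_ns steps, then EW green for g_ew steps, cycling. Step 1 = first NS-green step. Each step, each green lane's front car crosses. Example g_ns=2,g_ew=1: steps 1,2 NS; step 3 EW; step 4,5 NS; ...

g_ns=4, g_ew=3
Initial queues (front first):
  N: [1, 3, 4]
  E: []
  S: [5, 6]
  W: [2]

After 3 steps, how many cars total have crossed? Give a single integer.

Step 1 [NS]: N:car1-GO,E:wait,S:car5-GO,W:wait | queues: N=2 E=0 S=1 W=1
Step 2 [NS]: N:car3-GO,E:wait,S:car6-GO,W:wait | queues: N=1 E=0 S=0 W=1
Step 3 [NS]: N:car4-GO,E:wait,S:empty,W:wait | queues: N=0 E=0 S=0 W=1
Cars crossed by step 3: 5

Answer: 5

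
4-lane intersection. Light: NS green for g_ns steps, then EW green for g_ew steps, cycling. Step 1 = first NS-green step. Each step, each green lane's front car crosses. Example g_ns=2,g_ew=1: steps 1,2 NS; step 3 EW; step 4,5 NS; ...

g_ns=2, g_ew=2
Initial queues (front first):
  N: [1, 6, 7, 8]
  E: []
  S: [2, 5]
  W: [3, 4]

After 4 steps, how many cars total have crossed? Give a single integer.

Answer: 6

Derivation:
Step 1 [NS]: N:car1-GO,E:wait,S:car2-GO,W:wait | queues: N=3 E=0 S=1 W=2
Step 2 [NS]: N:car6-GO,E:wait,S:car5-GO,W:wait | queues: N=2 E=0 S=0 W=2
Step 3 [EW]: N:wait,E:empty,S:wait,W:car3-GO | queues: N=2 E=0 S=0 W=1
Step 4 [EW]: N:wait,E:empty,S:wait,W:car4-GO | queues: N=2 E=0 S=0 W=0
Cars crossed by step 4: 6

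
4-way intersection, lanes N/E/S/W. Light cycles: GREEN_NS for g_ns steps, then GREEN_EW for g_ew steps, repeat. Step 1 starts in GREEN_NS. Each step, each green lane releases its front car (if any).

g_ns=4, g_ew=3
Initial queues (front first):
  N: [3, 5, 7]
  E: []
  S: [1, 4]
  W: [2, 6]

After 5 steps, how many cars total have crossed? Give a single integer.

Answer: 6

Derivation:
Step 1 [NS]: N:car3-GO,E:wait,S:car1-GO,W:wait | queues: N=2 E=0 S=1 W=2
Step 2 [NS]: N:car5-GO,E:wait,S:car4-GO,W:wait | queues: N=1 E=0 S=0 W=2
Step 3 [NS]: N:car7-GO,E:wait,S:empty,W:wait | queues: N=0 E=0 S=0 W=2
Step 4 [NS]: N:empty,E:wait,S:empty,W:wait | queues: N=0 E=0 S=0 W=2
Step 5 [EW]: N:wait,E:empty,S:wait,W:car2-GO | queues: N=0 E=0 S=0 W=1
Cars crossed by step 5: 6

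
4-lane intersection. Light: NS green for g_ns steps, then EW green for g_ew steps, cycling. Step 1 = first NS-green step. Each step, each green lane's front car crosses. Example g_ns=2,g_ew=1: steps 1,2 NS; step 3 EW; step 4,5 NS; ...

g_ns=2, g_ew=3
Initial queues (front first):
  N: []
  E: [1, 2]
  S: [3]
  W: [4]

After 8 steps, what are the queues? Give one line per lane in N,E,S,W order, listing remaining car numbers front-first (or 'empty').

Step 1 [NS]: N:empty,E:wait,S:car3-GO,W:wait | queues: N=0 E=2 S=0 W=1
Step 2 [NS]: N:empty,E:wait,S:empty,W:wait | queues: N=0 E=2 S=0 W=1
Step 3 [EW]: N:wait,E:car1-GO,S:wait,W:car4-GO | queues: N=0 E=1 S=0 W=0
Step 4 [EW]: N:wait,E:car2-GO,S:wait,W:empty | queues: N=0 E=0 S=0 W=0

N: empty
E: empty
S: empty
W: empty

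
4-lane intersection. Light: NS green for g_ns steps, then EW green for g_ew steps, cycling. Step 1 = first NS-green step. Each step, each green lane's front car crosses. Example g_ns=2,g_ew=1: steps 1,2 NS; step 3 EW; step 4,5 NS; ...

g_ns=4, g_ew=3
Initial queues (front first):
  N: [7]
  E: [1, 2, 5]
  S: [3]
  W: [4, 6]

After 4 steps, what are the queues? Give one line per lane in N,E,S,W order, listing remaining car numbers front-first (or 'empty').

Step 1 [NS]: N:car7-GO,E:wait,S:car3-GO,W:wait | queues: N=0 E=3 S=0 W=2
Step 2 [NS]: N:empty,E:wait,S:empty,W:wait | queues: N=0 E=3 S=0 W=2
Step 3 [NS]: N:empty,E:wait,S:empty,W:wait | queues: N=0 E=3 S=0 W=2
Step 4 [NS]: N:empty,E:wait,S:empty,W:wait | queues: N=0 E=3 S=0 W=2

N: empty
E: 1 2 5
S: empty
W: 4 6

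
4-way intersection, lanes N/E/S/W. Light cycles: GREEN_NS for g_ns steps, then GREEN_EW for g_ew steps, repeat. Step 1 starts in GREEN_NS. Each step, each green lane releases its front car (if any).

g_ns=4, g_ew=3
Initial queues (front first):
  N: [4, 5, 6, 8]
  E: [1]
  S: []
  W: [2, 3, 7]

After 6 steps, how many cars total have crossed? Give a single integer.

Step 1 [NS]: N:car4-GO,E:wait,S:empty,W:wait | queues: N=3 E=1 S=0 W=3
Step 2 [NS]: N:car5-GO,E:wait,S:empty,W:wait | queues: N=2 E=1 S=0 W=3
Step 3 [NS]: N:car6-GO,E:wait,S:empty,W:wait | queues: N=1 E=1 S=0 W=3
Step 4 [NS]: N:car8-GO,E:wait,S:empty,W:wait | queues: N=0 E=1 S=0 W=3
Step 5 [EW]: N:wait,E:car1-GO,S:wait,W:car2-GO | queues: N=0 E=0 S=0 W=2
Step 6 [EW]: N:wait,E:empty,S:wait,W:car3-GO | queues: N=0 E=0 S=0 W=1
Cars crossed by step 6: 7

Answer: 7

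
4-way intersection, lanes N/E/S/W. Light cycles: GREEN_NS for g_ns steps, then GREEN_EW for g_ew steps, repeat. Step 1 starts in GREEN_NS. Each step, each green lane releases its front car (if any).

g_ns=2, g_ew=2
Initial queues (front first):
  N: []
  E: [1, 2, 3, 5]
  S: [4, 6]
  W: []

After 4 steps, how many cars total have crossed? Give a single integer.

Step 1 [NS]: N:empty,E:wait,S:car4-GO,W:wait | queues: N=0 E=4 S=1 W=0
Step 2 [NS]: N:empty,E:wait,S:car6-GO,W:wait | queues: N=0 E=4 S=0 W=0
Step 3 [EW]: N:wait,E:car1-GO,S:wait,W:empty | queues: N=0 E=3 S=0 W=0
Step 4 [EW]: N:wait,E:car2-GO,S:wait,W:empty | queues: N=0 E=2 S=0 W=0
Cars crossed by step 4: 4

Answer: 4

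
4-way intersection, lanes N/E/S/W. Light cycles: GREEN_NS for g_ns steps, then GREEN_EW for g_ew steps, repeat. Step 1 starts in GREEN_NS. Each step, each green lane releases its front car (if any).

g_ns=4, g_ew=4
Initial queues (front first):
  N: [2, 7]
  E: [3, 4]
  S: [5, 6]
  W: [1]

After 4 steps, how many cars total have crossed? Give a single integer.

Step 1 [NS]: N:car2-GO,E:wait,S:car5-GO,W:wait | queues: N=1 E=2 S=1 W=1
Step 2 [NS]: N:car7-GO,E:wait,S:car6-GO,W:wait | queues: N=0 E=2 S=0 W=1
Step 3 [NS]: N:empty,E:wait,S:empty,W:wait | queues: N=0 E=2 S=0 W=1
Step 4 [NS]: N:empty,E:wait,S:empty,W:wait | queues: N=0 E=2 S=0 W=1
Cars crossed by step 4: 4

Answer: 4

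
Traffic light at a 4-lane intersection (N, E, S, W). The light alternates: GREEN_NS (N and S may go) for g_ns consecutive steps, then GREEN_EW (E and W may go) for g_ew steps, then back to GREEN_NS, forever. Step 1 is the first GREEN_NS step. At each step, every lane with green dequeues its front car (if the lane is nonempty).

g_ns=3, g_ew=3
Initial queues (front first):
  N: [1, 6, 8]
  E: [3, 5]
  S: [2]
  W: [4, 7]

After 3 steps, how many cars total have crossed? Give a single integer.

Step 1 [NS]: N:car1-GO,E:wait,S:car2-GO,W:wait | queues: N=2 E=2 S=0 W=2
Step 2 [NS]: N:car6-GO,E:wait,S:empty,W:wait | queues: N=1 E=2 S=0 W=2
Step 3 [NS]: N:car8-GO,E:wait,S:empty,W:wait | queues: N=0 E=2 S=0 W=2
Cars crossed by step 3: 4

Answer: 4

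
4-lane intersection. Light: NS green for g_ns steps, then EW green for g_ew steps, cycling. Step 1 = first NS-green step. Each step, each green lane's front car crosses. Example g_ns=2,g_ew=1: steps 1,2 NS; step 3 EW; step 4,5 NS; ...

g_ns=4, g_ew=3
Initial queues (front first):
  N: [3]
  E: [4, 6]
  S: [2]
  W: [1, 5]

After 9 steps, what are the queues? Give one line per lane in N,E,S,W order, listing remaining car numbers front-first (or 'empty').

Step 1 [NS]: N:car3-GO,E:wait,S:car2-GO,W:wait | queues: N=0 E=2 S=0 W=2
Step 2 [NS]: N:empty,E:wait,S:empty,W:wait | queues: N=0 E=2 S=0 W=2
Step 3 [NS]: N:empty,E:wait,S:empty,W:wait | queues: N=0 E=2 S=0 W=2
Step 4 [NS]: N:empty,E:wait,S:empty,W:wait | queues: N=0 E=2 S=0 W=2
Step 5 [EW]: N:wait,E:car4-GO,S:wait,W:car1-GO | queues: N=0 E=1 S=0 W=1
Step 6 [EW]: N:wait,E:car6-GO,S:wait,W:car5-GO | queues: N=0 E=0 S=0 W=0

N: empty
E: empty
S: empty
W: empty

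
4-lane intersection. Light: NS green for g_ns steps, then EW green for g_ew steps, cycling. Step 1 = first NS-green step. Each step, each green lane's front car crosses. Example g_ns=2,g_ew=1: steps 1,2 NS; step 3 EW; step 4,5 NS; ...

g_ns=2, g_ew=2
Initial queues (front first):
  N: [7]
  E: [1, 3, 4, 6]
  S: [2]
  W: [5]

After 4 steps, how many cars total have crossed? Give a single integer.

Answer: 5

Derivation:
Step 1 [NS]: N:car7-GO,E:wait,S:car2-GO,W:wait | queues: N=0 E=4 S=0 W=1
Step 2 [NS]: N:empty,E:wait,S:empty,W:wait | queues: N=0 E=4 S=0 W=1
Step 3 [EW]: N:wait,E:car1-GO,S:wait,W:car5-GO | queues: N=0 E=3 S=0 W=0
Step 4 [EW]: N:wait,E:car3-GO,S:wait,W:empty | queues: N=0 E=2 S=0 W=0
Cars crossed by step 4: 5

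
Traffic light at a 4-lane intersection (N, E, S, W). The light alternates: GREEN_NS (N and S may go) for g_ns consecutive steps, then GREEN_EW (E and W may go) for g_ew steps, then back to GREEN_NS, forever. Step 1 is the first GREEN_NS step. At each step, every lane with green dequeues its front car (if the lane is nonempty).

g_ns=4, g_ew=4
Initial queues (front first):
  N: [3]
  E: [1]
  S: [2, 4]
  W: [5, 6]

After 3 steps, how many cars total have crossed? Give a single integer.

Step 1 [NS]: N:car3-GO,E:wait,S:car2-GO,W:wait | queues: N=0 E=1 S=1 W=2
Step 2 [NS]: N:empty,E:wait,S:car4-GO,W:wait | queues: N=0 E=1 S=0 W=2
Step 3 [NS]: N:empty,E:wait,S:empty,W:wait | queues: N=0 E=1 S=0 W=2
Cars crossed by step 3: 3

Answer: 3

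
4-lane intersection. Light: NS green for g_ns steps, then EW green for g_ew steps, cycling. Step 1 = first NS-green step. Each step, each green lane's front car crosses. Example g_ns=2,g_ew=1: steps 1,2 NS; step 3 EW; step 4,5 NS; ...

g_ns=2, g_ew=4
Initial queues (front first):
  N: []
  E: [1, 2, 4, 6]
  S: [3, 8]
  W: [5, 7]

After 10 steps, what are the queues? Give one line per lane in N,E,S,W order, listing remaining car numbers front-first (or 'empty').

Step 1 [NS]: N:empty,E:wait,S:car3-GO,W:wait | queues: N=0 E=4 S=1 W=2
Step 2 [NS]: N:empty,E:wait,S:car8-GO,W:wait | queues: N=0 E=4 S=0 W=2
Step 3 [EW]: N:wait,E:car1-GO,S:wait,W:car5-GO | queues: N=0 E=3 S=0 W=1
Step 4 [EW]: N:wait,E:car2-GO,S:wait,W:car7-GO | queues: N=0 E=2 S=0 W=0
Step 5 [EW]: N:wait,E:car4-GO,S:wait,W:empty | queues: N=0 E=1 S=0 W=0
Step 6 [EW]: N:wait,E:car6-GO,S:wait,W:empty | queues: N=0 E=0 S=0 W=0

N: empty
E: empty
S: empty
W: empty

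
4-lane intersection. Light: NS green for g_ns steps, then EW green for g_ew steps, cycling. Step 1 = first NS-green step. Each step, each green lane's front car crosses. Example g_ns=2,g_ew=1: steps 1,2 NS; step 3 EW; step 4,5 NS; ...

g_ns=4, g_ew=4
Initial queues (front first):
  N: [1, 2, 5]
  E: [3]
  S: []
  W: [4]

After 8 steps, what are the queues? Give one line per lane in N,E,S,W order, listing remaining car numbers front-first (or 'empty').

Step 1 [NS]: N:car1-GO,E:wait,S:empty,W:wait | queues: N=2 E=1 S=0 W=1
Step 2 [NS]: N:car2-GO,E:wait,S:empty,W:wait | queues: N=1 E=1 S=0 W=1
Step 3 [NS]: N:car5-GO,E:wait,S:empty,W:wait | queues: N=0 E=1 S=0 W=1
Step 4 [NS]: N:empty,E:wait,S:empty,W:wait | queues: N=0 E=1 S=0 W=1
Step 5 [EW]: N:wait,E:car3-GO,S:wait,W:car4-GO | queues: N=0 E=0 S=0 W=0

N: empty
E: empty
S: empty
W: empty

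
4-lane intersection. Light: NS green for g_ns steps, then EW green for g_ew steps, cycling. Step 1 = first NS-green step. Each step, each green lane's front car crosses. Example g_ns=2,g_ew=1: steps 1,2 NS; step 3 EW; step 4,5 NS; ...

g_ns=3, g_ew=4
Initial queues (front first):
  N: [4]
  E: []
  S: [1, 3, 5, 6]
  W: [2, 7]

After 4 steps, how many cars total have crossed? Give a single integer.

Step 1 [NS]: N:car4-GO,E:wait,S:car1-GO,W:wait | queues: N=0 E=0 S=3 W=2
Step 2 [NS]: N:empty,E:wait,S:car3-GO,W:wait | queues: N=0 E=0 S=2 W=2
Step 3 [NS]: N:empty,E:wait,S:car5-GO,W:wait | queues: N=0 E=0 S=1 W=2
Step 4 [EW]: N:wait,E:empty,S:wait,W:car2-GO | queues: N=0 E=0 S=1 W=1
Cars crossed by step 4: 5

Answer: 5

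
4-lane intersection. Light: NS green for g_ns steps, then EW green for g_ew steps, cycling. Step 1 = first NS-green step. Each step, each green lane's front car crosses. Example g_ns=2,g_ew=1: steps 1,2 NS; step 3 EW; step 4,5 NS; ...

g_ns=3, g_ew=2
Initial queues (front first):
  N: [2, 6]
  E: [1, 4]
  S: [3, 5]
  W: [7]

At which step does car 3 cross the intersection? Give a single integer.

Step 1 [NS]: N:car2-GO,E:wait,S:car3-GO,W:wait | queues: N=1 E=2 S=1 W=1
Step 2 [NS]: N:car6-GO,E:wait,S:car5-GO,W:wait | queues: N=0 E=2 S=0 W=1
Step 3 [NS]: N:empty,E:wait,S:empty,W:wait | queues: N=0 E=2 S=0 W=1
Step 4 [EW]: N:wait,E:car1-GO,S:wait,W:car7-GO | queues: N=0 E=1 S=0 W=0
Step 5 [EW]: N:wait,E:car4-GO,S:wait,W:empty | queues: N=0 E=0 S=0 W=0
Car 3 crosses at step 1

1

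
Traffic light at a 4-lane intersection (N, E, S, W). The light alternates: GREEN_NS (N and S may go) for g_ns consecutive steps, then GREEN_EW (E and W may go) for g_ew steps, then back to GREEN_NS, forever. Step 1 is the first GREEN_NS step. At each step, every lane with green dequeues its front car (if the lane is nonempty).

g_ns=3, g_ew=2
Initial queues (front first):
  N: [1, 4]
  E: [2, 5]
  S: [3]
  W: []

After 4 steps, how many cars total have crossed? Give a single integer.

Answer: 4

Derivation:
Step 1 [NS]: N:car1-GO,E:wait,S:car3-GO,W:wait | queues: N=1 E=2 S=0 W=0
Step 2 [NS]: N:car4-GO,E:wait,S:empty,W:wait | queues: N=0 E=2 S=0 W=0
Step 3 [NS]: N:empty,E:wait,S:empty,W:wait | queues: N=0 E=2 S=0 W=0
Step 4 [EW]: N:wait,E:car2-GO,S:wait,W:empty | queues: N=0 E=1 S=0 W=0
Cars crossed by step 4: 4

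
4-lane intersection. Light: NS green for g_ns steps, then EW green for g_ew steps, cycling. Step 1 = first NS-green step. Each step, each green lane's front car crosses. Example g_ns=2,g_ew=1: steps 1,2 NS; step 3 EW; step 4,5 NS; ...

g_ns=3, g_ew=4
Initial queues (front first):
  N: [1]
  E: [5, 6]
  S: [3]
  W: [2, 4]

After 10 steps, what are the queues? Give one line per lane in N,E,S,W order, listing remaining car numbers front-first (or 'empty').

Step 1 [NS]: N:car1-GO,E:wait,S:car3-GO,W:wait | queues: N=0 E=2 S=0 W=2
Step 2 [NS]: N:empty,E:wait,S:empty,W:wait | queues: N=0 E=2 S=0 W=2
Step 3 [NS]: N:empty,E:wait,S:empty,W:wait | queues: N=0 E=2 S=0 W=2
Step 4 [EW]: N:wait,E:car5-GO,S:wait,W:car2-GO | queues: N=0 E=1 S=0 W=1
Step 5 [EW]: N:wait,E:car6-GO,S:wait,W:car4-GO | queues: N=0 E=0 S=0 W=0

N: empty
E: empty
S: empty
W: empty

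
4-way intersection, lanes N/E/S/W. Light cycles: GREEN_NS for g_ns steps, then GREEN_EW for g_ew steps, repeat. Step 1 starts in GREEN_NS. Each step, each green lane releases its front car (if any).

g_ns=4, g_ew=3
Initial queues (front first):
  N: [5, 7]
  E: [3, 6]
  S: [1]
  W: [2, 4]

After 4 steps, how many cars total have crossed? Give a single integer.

Step 1 [NS]: N:car5-GO,E:wait,S:car1-GO,W:wait | queues: N=1 E=2 S=0 W=2
Step 2 [NS]: N:car7-GO,E:wait,S:empty,W:wait | queues: N=0 E=2 S=0 W=2
Step 3 [NS]: N:empty,E:wait,S:empty,W:wait | queues: N=0 E=2 S=0 W=2
Step 4 [NS]: N:empty,E:wait,S:empty,W:wait | queues: N=0 E=2 S=0 W=2
Cars crossed by step 4: 3

Answer: 3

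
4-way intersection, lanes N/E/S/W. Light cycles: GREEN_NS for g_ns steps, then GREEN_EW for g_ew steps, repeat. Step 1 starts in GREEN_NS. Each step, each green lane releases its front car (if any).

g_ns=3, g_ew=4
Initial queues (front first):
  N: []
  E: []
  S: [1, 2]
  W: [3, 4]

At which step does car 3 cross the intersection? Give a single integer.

Step 1 [NS]: N:empty,E:wait,S:car1-GO,W:wait | queues: N=0 E=0 S=1 W=2
Step 2 [NS]: N:empty,E:wait,S:car2-GO,W:wait | queues: N=0 E=0 S=0 W=2
Step 3 [NS]: N:empty,E:wait,S:empty,W:wait | queues: N=0 E=0 S=0 W=2
Step 4 [EW]: N:wait,E:empty,S:wait,W:car3-GO | queues: N=0 E=0 S=0 W=1
Step 5 [EW]: N:wait,E:empty,S:wait,W:car4-GO | queues: N=0 E=0 S=0 W=0
Car 3 crosses at step 4

4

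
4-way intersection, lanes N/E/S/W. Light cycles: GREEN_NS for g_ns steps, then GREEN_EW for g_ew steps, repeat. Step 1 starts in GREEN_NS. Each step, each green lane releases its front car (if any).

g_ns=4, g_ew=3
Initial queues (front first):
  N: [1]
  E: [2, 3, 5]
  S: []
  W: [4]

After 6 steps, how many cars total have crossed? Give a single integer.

Step 1 [NS]: N:car1-GO,E:wait,S:empty,W:wait | queues: N=0 E=3 S=0 W=1
Step 2 [NS]: N:empty,E:wait,S:empty,W:wait | queues: N=0 E=3 S=0 W=1
Step 3 [NS]: N:empty,E:wait,S:empty,W:wait | queues: N=0 E=3 S=0 W=1
Step 4 [NS]: N:empty,E:wait,S:empty,W:wait | queues: N=0 E=3 S=0 W=1
Step 5 [EW]: N:wait,E:car2-GO,S:wait,W:car4-GO | queues: N=0 E=2 S=0 W=0
Step 6 [EW]: N:wait,E:car3-GO,S:wait,W:empty | queues: N=0 E=1 S=0 W=0
Cars crossed by step 6: 4

Answer: 4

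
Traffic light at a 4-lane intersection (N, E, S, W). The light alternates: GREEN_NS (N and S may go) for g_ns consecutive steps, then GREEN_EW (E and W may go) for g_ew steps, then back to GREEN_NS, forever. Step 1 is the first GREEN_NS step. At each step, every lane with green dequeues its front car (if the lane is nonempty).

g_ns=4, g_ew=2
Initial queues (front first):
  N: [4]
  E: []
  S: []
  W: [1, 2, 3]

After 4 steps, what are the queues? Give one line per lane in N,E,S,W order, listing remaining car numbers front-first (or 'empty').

Step 1 [NS]: N:car4-GO,E:wait,S:empty,W:wait | queues: N=0 E=0 S=0 W=3
Step 2 [NS]: N:empty,E:wait,S:empty,W:wait | queues: N=0 E=0 S=0 W=3
Step 3 [NS]: N:empty,E:wait,S:empty,W:wait | queues: N=0 E=0 S=0 W=3
Step 4 [NS]: N:empty,E:wait,S:empty,W:wait | queues: N=0 E=0 S=0 W=3

N: empty
E: empty
S: empty
W: 1 2 3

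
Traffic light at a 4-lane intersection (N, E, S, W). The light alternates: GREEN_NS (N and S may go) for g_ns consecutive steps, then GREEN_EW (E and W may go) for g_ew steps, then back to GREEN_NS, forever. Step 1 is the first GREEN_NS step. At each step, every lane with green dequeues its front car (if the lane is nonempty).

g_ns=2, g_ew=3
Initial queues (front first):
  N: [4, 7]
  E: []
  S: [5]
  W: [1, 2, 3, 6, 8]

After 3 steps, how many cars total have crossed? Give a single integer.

Answer: 4

Derivation:
Step 1 [NS]: N:car4-GO,E:wait,S:car5-GO,W:wait | queues: N=1 E=0 S=0 W=5
Step 2 [NS]: N:car7-GO,E:wait,S:empty,W:wait | queues: N=0 E=0 S=0 W=5
Step 3 [EW]: N:wait,E:empty,S:wait,W:car1-GO | queues: N=0 E=0 S=0 W=4
Cars crossed by step 3: 4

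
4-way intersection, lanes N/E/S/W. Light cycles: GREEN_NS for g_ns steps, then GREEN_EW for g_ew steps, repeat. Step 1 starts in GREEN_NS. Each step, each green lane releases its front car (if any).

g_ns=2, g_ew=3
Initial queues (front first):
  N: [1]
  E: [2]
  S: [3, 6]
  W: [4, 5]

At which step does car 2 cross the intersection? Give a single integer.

Step 1 [NS]: N:car1-GO,E:wait,S:car3-GO,W:wait | queues: N=0 E=1 S=1 W=2
Step 2 [NS]: N:empty,E:wait,S:car6-GO,W:wait | queues: N=0 E=1 S=0 W=2
Step 3 [EW]: N:wait,E:car2-GO,S:wait,W:car4-GO | queues: N=0 E=0 S=0 W=1
Step 4 [EW]: N:wait,E:empty,S:wait,W:car5-GO | queues: N=0 E=0 S=0 W=0
Car 2 crosses at step 3

3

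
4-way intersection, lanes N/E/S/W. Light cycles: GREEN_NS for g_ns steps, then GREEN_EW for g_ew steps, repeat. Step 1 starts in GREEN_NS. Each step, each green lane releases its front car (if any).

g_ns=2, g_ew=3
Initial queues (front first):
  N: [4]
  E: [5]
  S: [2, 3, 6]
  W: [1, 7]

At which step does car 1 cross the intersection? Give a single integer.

Step 1 [NS]: N:car4-GO,E:wait,S:car2-GO,W:wait | queues: N=0 E=1 S=2 W=2
Step 2 [NS]: N:empty,E:wait,S:car3-GO,W:wait | queues: N=0 E=1 S=1 W=2
Step 3 [EW]: N:wait,E:car5-GO,S:wait,W:car1-GO | queues: N=0 E=0 S=1 W=1
Step 4 [EW]: N:wait,E:empty,S:wait,W:car7-GO | queues: N=0 E=0 S=1 W=0
Step 5 [EW]: N:wait,E:empty,S:wait,W:empty | queues: N=0 E=0 S=1 W=0
Step 6 [NS]: N:empty,E:wait,S:car6-GO,W:wait | queues: N=0 E=0 S=0 W=0
Car 1 crosses at step 3

3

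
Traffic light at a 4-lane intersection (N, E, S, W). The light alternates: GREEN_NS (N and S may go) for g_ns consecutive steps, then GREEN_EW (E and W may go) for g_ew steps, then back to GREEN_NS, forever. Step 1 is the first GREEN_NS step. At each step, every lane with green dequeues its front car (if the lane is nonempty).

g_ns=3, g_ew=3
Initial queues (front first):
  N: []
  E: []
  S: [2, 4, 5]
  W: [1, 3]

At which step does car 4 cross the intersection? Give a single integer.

Step 1 [NS]: N:empty,E:wait,S:car2-GO,W:wait | queues: N=0 E=0 S=2 W=2
Step 2 [NS]: N:empty,E:wait,S:car4-GO,W:wait | queues: N=0 E=0 S=1 W=2
Step 3 [NS]: N:empty,E:wait,S:car5-GO,W:wait | queues: N=0 E=0 S=0 W=2
Step 4 [EW]: N:wait,E:empty,S:wait,W:car1-GO | queues: N=0 E=0 S=0 W=1
Step 5 [EW]: N:wait,E:empty,S:wait,W:car3-GO | queues: N=0 E=0 S=0 W=0
Car 4 crosses at step 2

2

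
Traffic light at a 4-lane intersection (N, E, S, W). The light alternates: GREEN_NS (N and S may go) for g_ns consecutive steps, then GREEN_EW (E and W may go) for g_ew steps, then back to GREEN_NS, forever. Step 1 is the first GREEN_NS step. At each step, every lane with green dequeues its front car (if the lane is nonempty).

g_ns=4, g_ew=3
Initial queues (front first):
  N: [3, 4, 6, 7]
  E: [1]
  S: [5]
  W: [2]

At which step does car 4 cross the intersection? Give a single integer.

Step 1 [NS]: N:car3-GO,E:wait,S:car5-GO,W:wait | queues: N=3 E=1 S=0 W=1
Step 2 [NS]: N:car4-GO,E:wait,S:empty,W:wait | queues: N=2 E=1 S=0 W=1
Step 3 [NS]: N:car6-GO,E:wait,S:empty,W:wait | queues: N=1 E=1 S=0 W=1
Step 4 [NS]: N:car7-GO,E:wait,S:empty,W:wait | queues: N=0 E=1 S=0 W=1
Step 5 [EW]: N:wait,E:car1-GO,S:wait,W:car2-GO | queues: N=0 E=0 S=0 W=0
Car 4 crosses at step 2

2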